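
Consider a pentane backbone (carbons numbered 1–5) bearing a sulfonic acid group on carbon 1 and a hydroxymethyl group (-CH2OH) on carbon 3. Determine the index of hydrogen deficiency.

0

Atom tally by fragment:
  HO3SCH2 → C:1 H:3 S:1 O:3
  CH2 → C:1 H:2
  CH(CH2OH) → C:2 H:4 O:1
  CH2 → C:1 H:2
  CH3 → C:1 H:3
Element totals:
  C: 6
  H: 14
  O: 4
  S: 1
Molecular formula: C6H14O4S.
DoU = (2C + 2 + N − H − X) / 2 = (2·6 + 2 + 0 − 14 − 0) / 2 = 0.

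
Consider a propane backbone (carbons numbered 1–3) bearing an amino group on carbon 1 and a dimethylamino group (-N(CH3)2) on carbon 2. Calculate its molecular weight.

102.18 g/mol

Atom tally by fragment:
  H2NCH2 → C:1 H:4 N:1
  CH(N(CH3)2) → C:3 H:7 N:1
  CH3 → C:1 H:3
Element totals:
  C: 5
  H: 14
  N: 2
Molecular formula: C5H14N2.
  M = 5(12.011) + 14(1.008) + 2(14.007)
    = 60.055 + 14.112 + 28.014 = 102.181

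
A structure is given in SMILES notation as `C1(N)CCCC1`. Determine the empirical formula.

Atom tally by fragment:
  cyclopentane ring core → C:5 H:10
  (− 1 ring H displaced by substituents)
  + NH2 → N:1 H:2
Element totals:
  C: 5
  H: 11
  N: 1
Molecular formula: C5H11N.
gcd of subscripts (5, 11, 1) = 1, so the empirical formula equals the molecular formula.

C5H11N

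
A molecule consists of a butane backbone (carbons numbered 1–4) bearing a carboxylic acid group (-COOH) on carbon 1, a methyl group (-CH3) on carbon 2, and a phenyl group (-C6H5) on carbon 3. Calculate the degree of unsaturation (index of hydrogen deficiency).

5

Atom tally by fragment:
  HOOCCH2 → C:2 H:3 O:2
  CH(CH3) → C:2 H:4
  CH(C6H5) → C:7 H:6
  CH3 → C:1 H:3
Element totals:
  C: 12
  H: 16
  O: 2
Molecular formula: C12H16O2.
DoU = (2C + 2 + N − H − X) / 2 = (2·12 + 2 + 0 − 16 − 0) / 2 = 5.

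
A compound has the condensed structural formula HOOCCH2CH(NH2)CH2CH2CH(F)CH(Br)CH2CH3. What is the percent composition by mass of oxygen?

11.84%

Element totals:
  C: 9
  H: 17
  Br: 1
  F: 1
  N: 1
  O: 2
Molecular formula: C9H17BrFNO2.
Molar mass = 270.142 g/mol.
Mass from O: 2 × 15.999 = 31.998 g/mol.
%O = 31.998 / 270.142 × 100 = 11.84%.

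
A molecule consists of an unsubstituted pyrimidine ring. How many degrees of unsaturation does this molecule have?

4

Atom tally by fragment:
  pyrimidine ring core → C:4 H:4 N:2
Element totals:
  C: 4
  H: 4
  N: 2
Molecular formula: C4H4N2.
DoU = (2C + 2 + N − H − X) / 2 = (2·4 + 2 + 2 − 4 − 0) / 2 = 4.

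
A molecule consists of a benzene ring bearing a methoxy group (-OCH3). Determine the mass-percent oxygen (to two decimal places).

14.79%

Atom tally by fragment:
  benzene ring core → C:6 H:6
  (− 1 ring H displaced by substituents)
  + OCH3 → C:1 H:3 O:1
Element totals:
  C: 7
  H: 8
  O: 1
Molecular formula: C7H8O.
Molar mass = 108.140 g/mol.
Mass from O: 1 × 15.999 = 15.999 g/mol.
%O = 15.999 / 108.140 × 100 = 14.79%.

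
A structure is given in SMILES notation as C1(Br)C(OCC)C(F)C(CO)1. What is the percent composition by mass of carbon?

Atom tally by fragment:
  cyclobutane ring core → C:4 H:8
  (− 4 ring H displaced by substituents)
  + Br → Br:1
  + OC2H5 → C:2 H:5 O:1
  + F → F:1
  + CH2OH → C:1 H:3 O:1
Element totals:
  C: 7
  H: 12
  Br: 1
  F: 1
  O: 2
Molecular formula: C7H12BrFO2.
Molar mass = 227.073 g/mol.
Mass from C: 7 × 12.011 = 84.077 g/mol.
%C = 84.077 / 227.073 × 100 = 37.03%.

37.03%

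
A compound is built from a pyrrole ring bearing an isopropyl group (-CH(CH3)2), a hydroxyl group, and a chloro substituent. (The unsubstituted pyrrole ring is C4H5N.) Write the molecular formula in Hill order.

C7H10ClNO

Atom tally by fragment:
  pyrrole ring core → C:4 H:5 N:1
  (− 3 ring H displaced by substituents)
  + CH(CH3)2 → C:3 H:7
  + OH → O:1 H:1
  + Cl → Cl:1
Element totals:
  C: 7
  H: 10
  Cl: 1
  N: 1
  O: 1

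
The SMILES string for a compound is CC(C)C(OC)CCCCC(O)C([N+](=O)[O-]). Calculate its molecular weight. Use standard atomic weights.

Atom tally by fragment:
  CH3 → C:1 H:3
  CH(CH3) → C:2 H:4
  CH(OCH3) → C:2 H:4 O:1
  CH2 → C:1 H:2
  CH2 → C:1 H:2
  CH2 → C:1 H:2
  CH2 → C:1 H:2
  CH(OH) → C:1 H:2 O:1
  CH2NO2 → C:1 H:2 N:1 O:2
Element totals:
  C: 11
  H: 23
  N: 1
  O: 4
Molecular formula: C11H23NO4.
  M = 11(12.011) + 23(1.008) + 14.007 + 4(15.999)
    = 132.121 + 23.184 + 14.007 + 63.996 = 233.308

233.31 g/mol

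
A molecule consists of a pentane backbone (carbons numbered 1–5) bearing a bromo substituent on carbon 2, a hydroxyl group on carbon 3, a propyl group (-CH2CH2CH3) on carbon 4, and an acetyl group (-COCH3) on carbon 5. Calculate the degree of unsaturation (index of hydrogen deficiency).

1

Atom tally by fragment:
  CH3 → C:1 H:3
  CH(Br) → C:1 H:1 Br:1
  CH(OH) → C:1 H:2 O:1
  CH(CH2CH2CH3) → C:4 H:8
  CH2COCH3 → C:3 H:5 O:1
Element totals:
  C: 10
  H: 19
  Br: 1
  O: 2
Molecular formula: C10H19BrO2.
DoU = (2C + 2 + N − H − X) / 2 = (2·10 + 2 + 0 − 19 − 1) / 2 = 1.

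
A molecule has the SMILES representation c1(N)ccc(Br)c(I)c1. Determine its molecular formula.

C6H5BrIN

Atom tally by fragment:
  benzene ring core → C:6 H:6
  (− 3 ring H displaced by substituents)
  + NH2 → N:1 H:2
  + Br → Br:1
  + I → I:1
Element totals:
  C: 6
  H: 5
  Br: 1
  I: 1
  N: 1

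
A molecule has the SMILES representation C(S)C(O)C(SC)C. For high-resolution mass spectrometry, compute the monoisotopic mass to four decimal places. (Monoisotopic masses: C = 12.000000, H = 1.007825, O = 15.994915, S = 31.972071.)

Atom tally by fragment:
  HSCH2 → C:1 H:3 S:1
  CH(OH) → C:1 H:2 O:1
  CH(SCH3) → C:2 H:4 S:1
  CH3 → C:1 H:3
Element totals:
  C: 5
  H: 12
  O: 1
  S: 2
Molecular formula: C5H12OS2.
  M = 5(12.0) + 12(1.007825) + 15.994915 + 2(31.972071)
    = 60.000000 + 12.093900 + 15.994915 + 63.944142 = 152.032957

152.0330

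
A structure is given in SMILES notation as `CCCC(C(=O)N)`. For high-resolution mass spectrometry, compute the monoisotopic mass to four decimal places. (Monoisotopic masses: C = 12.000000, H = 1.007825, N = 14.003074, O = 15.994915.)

101.0841

Atom tally by fragment:
  CH3 → C:1 H:3
  CH2 → C:1 H:2
  CH2 → C:1 H:2
  CH2CONH2 → C:2 H:4 O:1 N:1
Element totals:
  C: 5
  H: 11
  N: 1
  O: 1
Molecular formula: C5H11NO.
  M = 5(12.0) + 11(1.007825) + 14.003074 + 15.994915
    = 60.000000 + 11.086075 + 14.003074 + 15.994915 = 101.084064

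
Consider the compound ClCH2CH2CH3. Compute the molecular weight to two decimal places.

78.54 g/mol

Atom tally by fragment:
  ClCH2 → C:1 H:2 Cl:1
  CH2 → C:1 H:2
  CH3 → C:1 H:3
Element totals:
  C: 3
  H: 7
  Cl: 1
Molecular formula: C3H7Cl.
  M = 3(12.011) + 7(1.008) + 35.45
    = 36.033 + 7.056 + 35.450 = 78.539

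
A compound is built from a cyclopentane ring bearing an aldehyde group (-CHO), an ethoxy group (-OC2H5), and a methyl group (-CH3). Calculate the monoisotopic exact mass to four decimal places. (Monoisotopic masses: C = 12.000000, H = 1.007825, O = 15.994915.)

Atom tally by fragment:
  cyclopentane ring core → C:5 H:10
  (− 3 ring H displaced by substituents)
  + CHO → C:1 H:1 O:1
  + OC2H5 → C:2 H:5 O:1
  + CH3 → C:1 H:3
Element totals:
  C: 9
  H: 16
  O: 2
Molecular formula: C9H16O2.
  M = 9(12.0) + 16(1.007825) + 2(15.994915)
    = 108.000000 + 16.125200 + 31.989830 = 156.115030

156.1150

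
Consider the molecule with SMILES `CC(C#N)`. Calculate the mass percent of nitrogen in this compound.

Atom tally by fragment:
  CH3 → C:1 H:3
  CH2CN → C:2 H:2 N:1
Element totals:
  C: 3
  H: 5
  N: 1
Molecular formula: C3H5N.
Molar mass = 55.080 g/mol.
Mass from N: 1 × 14.007 = 14.007 g/mol.
%N = 14.007 / 55.080 × 100 = 25.43%.

25.43%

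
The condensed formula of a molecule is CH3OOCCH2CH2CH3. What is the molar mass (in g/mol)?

102.13 g/mol

Atom tally by fragment:
  CH3OOCCH2 → C:3 H:5 O:2
  CH2 → C:1 H:2
  CH3 → C:1 H:3
Element totals:
  C: 5
  H: 10
  O: 2
Molecular formula: C5H10O2.
  M = 5(12.011) + 10(1.008) + 2(15.999)
    = 60.055 + 10.080 + 31.998 = 102.133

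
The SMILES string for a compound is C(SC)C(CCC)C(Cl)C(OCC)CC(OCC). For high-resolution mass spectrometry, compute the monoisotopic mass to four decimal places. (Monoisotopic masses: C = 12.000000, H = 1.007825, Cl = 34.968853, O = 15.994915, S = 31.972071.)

296.1577

Atom tally by fragment:
  CH3SCH2 → C:2 H:5 S:1
  CH(CH2CH2CH3) → C:4 H:8
  CH(Cl) → C:1 H:1 Cl:1
  CH(OC2H5) → C:3 H:6 O:1
  CH2 → C:1 H:2
  CH2OC2H5 → C:3 H:7 O:1
Element totals:
  C: 14
  H: 29
  Cl: 1
  O: 2
  S: 1
Molecular formula: C14H29ClO2S.
  M = 14(12.0) + 29(1.007825) + 34.968853 + 2(15.994915) + 31.972071
    = 168.000000 + 29.226925 + 34.968853 + 31.989830 + 31.972071 = 296.157679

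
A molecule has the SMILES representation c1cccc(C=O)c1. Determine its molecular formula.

C7H6O

Atom tally by fragment:
  benzene ring core → C:6 H:6
  (− 1 ring H displaced by substituents)
  + CHO → C:1 H:1 O:1
Element totals:
  C: 7
  H: 6
  O: 1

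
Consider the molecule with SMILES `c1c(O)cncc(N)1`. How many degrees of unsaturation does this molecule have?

4

Atom tally by fragment:
  pyridine ring core → C:5 H:5 N:1
  (− 2 ring H displaced by substituents)
  + OH → O:1 H:1
  + NH2 → N:1 H:2
Element totals:
  C: 5
  H: 6
  N: 2
  O: 1
Molecular formula: C5H6N2O.
DoU = (2C + 2 + N − H − X) / 2 = (2·5 + 2 + 2 − 6 − 0) / 2 = 4.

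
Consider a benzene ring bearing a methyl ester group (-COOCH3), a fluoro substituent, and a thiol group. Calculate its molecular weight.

Atom tally by fragment:
  benzene ring core → C:6 H:6
  (− 3 ring H displaced by substituents)
  + COOCH3 → C:2 H:3 O:2
  + F → F:1
  + SH → S:1 H:1
Element totals:
  C: 8
  H: 7
  F: 1
  O: 2
  S: 1
Molecular formula: C8H7FO2S.
  M = 8(12.011) + 7(1.008) + 18.998 + 2(15.999) + 32.06
    = 96.088 + 7.056 + 18.998 + 31.998 + 32.060 = 186.200

186.20 g/mol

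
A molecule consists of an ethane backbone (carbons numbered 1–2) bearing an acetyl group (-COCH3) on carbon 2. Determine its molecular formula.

Atom tally by fragment:
  CH3 → C:1 H:3
  CH2COCH3 → C:3 H:5 O:1
Element totals:
  C: 4
  H: 8
  O: 1

C4H8O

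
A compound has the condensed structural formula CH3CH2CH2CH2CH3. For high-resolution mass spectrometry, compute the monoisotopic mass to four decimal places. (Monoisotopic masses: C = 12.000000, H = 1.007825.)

72.0939

Element totals:
  C: 5
  H: 12
Molecular formula: C5H12.
  M = 5(12.0) + 12(1.007825)
    = 60.000000 + 12.093900 = 72.093900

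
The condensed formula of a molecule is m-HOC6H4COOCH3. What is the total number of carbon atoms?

Atom tally by fragment:
  benzene ring core → C:6 H:6
  (− 2 ring H displaced by substituents)
  + OH → O:1 H:1
  + COOCH3 → C:2 H:3 O:2
Element totals:
  C: 8
  H: 8
  O: 3

8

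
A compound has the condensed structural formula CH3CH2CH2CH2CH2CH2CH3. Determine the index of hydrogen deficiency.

0

Atom tally by fragment:
  CH3 → C:1 H:3
  CH2 → C:1 H:2
  CH2 → C:1 H:2
  CH2 → C:1 H:2
  CH2 → C:1 H:2
  CH2 → C:1 H:2
  CH3 → C:1 H:3
Element totals:
  C: 7
  H: 16
Molecular formula: C7H16.
DoU = (2C + 2 + N − H − X) / 2 = (2·7 + 2 + 0 − 16 − 0) / 2 = 0.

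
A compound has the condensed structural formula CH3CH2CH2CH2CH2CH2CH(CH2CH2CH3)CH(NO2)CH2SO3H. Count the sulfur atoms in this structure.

Atom tally by fragment:
  CH3 → C:1 H:3
  CH2 → C:1 H:2
  CH2 → C:1 H:2
  CH2 → C:1 H:2
  CH2 → C:1 H:2
  CH2 → C:1 H:2
  CH(CH2CH2CH3) → C:4 H:8
  CH(NO2) → C:1 H:1 N:1 O:2
  CH2SO3H → C:1 H:3 S:1 O:3
Element totals:
  C: 12
  H: 25
  N: 1
  O: 5
  S: 1

1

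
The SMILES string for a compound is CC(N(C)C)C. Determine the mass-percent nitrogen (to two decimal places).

16.07%

Atom tally by fragment:
  CH3 → C:1 H:3
  CH(N(CH3)2) → C:3 H:7 N:1
  CH3 → C:1 H:3
Element totals:
  C: 5
  H: 13
  N: 1
Molecular formula: C5H13N.
Molar mass = 87.166 g/mol.
Mass from N: 1 × 14.007 = 14.007 g/mol.
%N = 14.007 / 87.166 × 100 = 16.07%.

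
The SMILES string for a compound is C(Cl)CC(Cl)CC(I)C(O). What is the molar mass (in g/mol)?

296.96 g/mol

Atom tally by fragment:
  ClCH2 → C:1 H:2 Cl:1
  CH2 → C:1 H:2
  CH(Cl) → C:1 H:1 Cl:1
  CH2 → C:1 H:2
  CH(I) → C:1 H:1 I:1
  CH2OH → C:1 H:3 O:1
Element totals:
  C: 6
  H: 11
  Cl: 2
  I: 1
  O: 1
Molecular formula: C6H11Cl2IO.
  M = 6(12.011) + 11(1.008) + 2(35.45) + 126.904 + 15.999
    = 72.066 + 11.088 + 70.900 + 126.904 + 15.999 = 296.957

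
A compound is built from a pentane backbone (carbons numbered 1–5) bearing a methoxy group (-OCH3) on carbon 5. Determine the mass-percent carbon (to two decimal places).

Atom tally by fragment:
  CH3 → C:1 H:3
  CH2 → C:1 H:2
  CH2 → C:1 H:2
  CH2 → C:1 H:2
  CH2OCH3 → C:2 H:5 O:1
Element totals:
  C: 6
  H: 14
  O: 1
Molecular formula: C6H14O.
Molar mass = 102.177 g/mol.
Mass from C: 6 × 12.011 = 72.066 g/mol.
%C = 72.066 / 102.177 × 100 = 70.53%.

70.53%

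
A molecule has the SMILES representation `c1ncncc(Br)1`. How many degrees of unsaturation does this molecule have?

Atom tally by fragment:
  pyrimidine ring core → C:4 H:4 N:2
  (− 1 ring H displaced by substituents)
  + Br → Br:1
Element totals:
  C: 4
  H: 3
  Br: 1
  N: 2
Molecular formula: C4H3BrN2.
DoU = (2C + 2 + N − H − X) / 2 = (2·4 + 2 + 2 − 3 − 1) / 2 = 4.

4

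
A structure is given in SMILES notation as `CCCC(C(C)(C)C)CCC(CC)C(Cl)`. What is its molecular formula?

Atom tally by fragment:
  CH3 → C:1 H:3
  CH2 → C:1 H:2
  CH2 → C:1 H:2
  CH(C(CH3)3) → C:5 H:10
  CH2 → C:1 H:2
  CH2 → C:1 H:2
  CH(C2H5) → C:3 H:6
  CH2Cl → C:1 H:2 Cl:1
Element totals:
  C: 14
  H: 29
  Cl: 1

C14H29Cl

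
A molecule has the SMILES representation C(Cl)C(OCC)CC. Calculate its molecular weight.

Atom tally by fragment:
  ClCH2 → C:1 H:2 Cl:1
  CH(OC2H5) → C:3 H:6 O:1
  CH2 → C:1 H:2
  CH3 → C:1 H:3
Element totals:
  C: 6
  H: 13
  Cl: 1
  O: 1
Molecular formula: C6H13ClO.
  M = 6(12.011) + 13(1.008) + 35.45 + 15.999
    = 72.066 + 13.104 + 35.450 + 15.999 = 136.619

136.62 g/mol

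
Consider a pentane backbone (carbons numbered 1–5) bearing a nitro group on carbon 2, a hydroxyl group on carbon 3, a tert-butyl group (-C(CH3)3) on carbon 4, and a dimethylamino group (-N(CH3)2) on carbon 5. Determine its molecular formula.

Atom tally by fragment:
  CH3 → C:1 H:3
  CH(NO2) → C:1 H:1 N:1 O:2
  CH(OH) → C:1 H:2 O:1
  CH(C(CH3)3) → C:5 H:10
  CH2N(CH3)2 → C:3 H:8 N:1
Element totals:
  C: 11
  H: 24
  N: 2
  O: 3

C11H24N2O3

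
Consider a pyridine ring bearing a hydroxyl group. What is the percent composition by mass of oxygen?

Atom tally by fragment:
  pyridine ring core → C:5 H:5 N:1
  (− 1 ring H displaced by substituents)
  + OH → O:1 H:1
Element totals:
  C: 5
  H: 5
  N: 1
  O: 1
Molecular formula: C5H5NO.
Molar mass = 95.101 g/mol.
Mass from O: 1 × 15.999 = 15.999 g/mol.
%O = 15.999 / 95.101 × 100 = 16.82%.

16.82%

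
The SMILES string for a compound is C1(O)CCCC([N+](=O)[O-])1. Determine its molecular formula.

Atom tally by fragment:
  cyclopentane ring core → C:5 H:10
  (− 2 ring H displaced by substituents)
  + OH → O:1 H:1
  + NO2 → N:1 O:2
Element totals:
  C: 5
  H: 9
  N: 1
  O: 3

C5H9NO3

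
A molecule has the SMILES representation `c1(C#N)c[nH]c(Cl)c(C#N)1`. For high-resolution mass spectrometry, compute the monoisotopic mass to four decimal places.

150.9937

Atom tally by fragment:
  pyrrole ring core → C:4 H:5 N:1
  (− 3 ring H displaced by substituents)
  + CN → C:1 N:1
  + Cl → Cl:1
  + CN → C:1 N:1
Element totals:
  C: 6
  H: 2
  Cl: 1
  N: 3
Molecular formula: C6H2ClN3.
  M = 6(12.0) + 2(1.007825) + 34.968853 + 3(14.003074)
    = 72.000000 + 2.015650 + 34.968853 + 42.009222 = 150.993725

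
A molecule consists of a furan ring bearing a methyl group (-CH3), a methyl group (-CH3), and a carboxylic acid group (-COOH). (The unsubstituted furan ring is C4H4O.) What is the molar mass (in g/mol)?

140.14 g/mol

Atom tally by fragment:
  furan ring core → C:4 H:4 O:1
  (− 3 ring H displaced by substituents)
  + CH3 → C:1 H:3
  + CH3 → C:1 H:3
  + COOH → C:1 H:1 O:2
Element totals:
  C: 7
  H: 8
  O: 3
Molecular formula: C7H8O3.
  M = 7(12.011) + 8(1.008) + 3(15.999)
    = 84.077 + 8.064 + 47.997 = 140.138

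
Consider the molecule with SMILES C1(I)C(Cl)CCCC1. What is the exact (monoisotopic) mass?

243.9516

Atom tally by fragment:
  cyclohexane ring core → C:6 H:12
  (− 2 ring H displaced by substituents)
  + I → I:1
  + Cl → Cl:1
Element totals:
  C: 6
  H: 10
  Cl: 1
  I: 1
Molecular formula: C6H10ClI.
  M = 6(12.0) + 10(1.007825) + 34.968853 + 126.904472
    = 72.000000 + 10.078250 + 34.968853 + 126.904472 = 243.951575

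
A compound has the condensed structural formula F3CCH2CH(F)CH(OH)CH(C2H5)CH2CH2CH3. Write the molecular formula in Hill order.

C10H18F4O

Atom tally by fragment:
  F3CCH2 → C:2 H:2 F:3
  CH(F) → C:1 H:1 F:1
  CH(OH) → C:1 H:2 O:1
  CH(C2H5) → C:3 H:6
  CH2 → C:1 H:2
  CH2 → C:1 H:2
  CH3 → C:1 H:3
Element totals:
  C: 10
  H: 18
  F: 4
  O: 1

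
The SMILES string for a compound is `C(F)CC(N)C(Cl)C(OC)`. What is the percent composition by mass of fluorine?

Atom tally by fragment:
  FCH2 → C:1 H:2 F:1
  CH2 → C:1 H:2
  CH(NH2) → C:1 H:3 N:1
  CH(Cl) → C:1 H:1 Cl:1
  CH2OCH3 → C:2 H:5 O:1
Element totals:
  C: 6
  H: 13
  Cl: 1
  F: 1
  N: 1
  O: 1
Molecular formula: C6H13ClFNO.
Molar mass = 169.624 g/mol.
Mass from F: 1 × 18.998 = 18.998 g/mol.
%F = 18.998 / 169.624 × 100 = 11.20%.

11.20%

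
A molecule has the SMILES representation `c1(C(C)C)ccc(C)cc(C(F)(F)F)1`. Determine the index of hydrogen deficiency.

Atom tally by fragment:
  benzene ring core → C:6 H:6
  (− 3 ring H displaced by substituents)
  + CH(CH3)2 → C:3 H:7
  + CH3 → C:1 H:3
  + CF3 → C:1 F:3
Element totals:
  C: 11
  H: 13
  F: 3
Molecular formula: C11H13F3.
DoU = (2C + 2 + N − H − X) / 2 = (2·11 + 2 + 0 − 13 − 3) / 2 = 4.

4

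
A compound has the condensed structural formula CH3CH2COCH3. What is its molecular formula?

Element totals:
  C: 4
  H: 8
  O: 1

C4H8O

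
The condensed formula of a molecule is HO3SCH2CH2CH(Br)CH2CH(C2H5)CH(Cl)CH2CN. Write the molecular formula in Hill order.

Atom tally by fragment:
  HO3SCH2 → C:1 H:3 S:1 O:3
  CH2 → C:1 H:2
  CH(Br) → C:1 H:1 Br:1
  CH2 → C:1 H:2
  CH(C2H5) → C:3 H:6
  CH(Cl) → C:1 H:1 Cl:1
  CH2CN → C:2 H:2 N:1
Element totals:
  C: 10
  H: 17
  Br: 1
  Cl: 1
  N: 1
  O: 3
  S: 1

C10H17BrClNO3S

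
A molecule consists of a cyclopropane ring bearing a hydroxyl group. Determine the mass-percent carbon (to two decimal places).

62.04%

Atom tally by fragment:
  cyclopropane ring core → C:3 H:6
  (− 1 ring H displaced by substituents)
  + OH → O:1 H:1
Element totals:
  C: 3
  H: 6
  O: 1
Molecular formula: C3H6O.
Molar mass = 58.080 g/mol.
Mass from C: 3 × 12.011 = 36.033 g/mol.
%C = 36.033 / 58.080 × 100 = 62.04%.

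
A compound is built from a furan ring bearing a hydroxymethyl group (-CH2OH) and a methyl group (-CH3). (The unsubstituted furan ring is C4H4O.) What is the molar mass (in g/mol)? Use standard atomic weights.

Atom tally by fragment:
  furan ring core → C:4 H:4 O:1
  (− 2 ring H displaced by substituents)
  + CH2OH → C:1 H:3 O:1
  + CH3 → C:1 H:3
Element totals:
  C: 6
  H: 8
  O: 2
Molecular formula: C6H8O2.
  M = 6(12.011) + 8(1.008) + 2(15.999)
    = 72.066 + 8.064 + 31.998 = 112.128

112.13 g/mol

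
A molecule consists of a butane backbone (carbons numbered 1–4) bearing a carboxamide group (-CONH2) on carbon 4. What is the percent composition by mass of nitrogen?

Atom tally by fragment:
  CH3 → C:1 H:3
  CH2 → C:1 H:2
  CH2 → C:1 H:2
  CH2CONH2 → C:2 H:4 O:1 N:1
Element totals:
  C: 5
  H: 11
  N: 1
  O: 1
Molecular formula: C5H11NO.
Molar mass = 101.149 g/mol.
Mass from N: 1 × 14.007 = 14.007 g/mol.
%N = 14.007 / 101.149 × 100 = 13.85%.

13.85%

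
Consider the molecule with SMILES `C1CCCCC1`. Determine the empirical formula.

Atom tally by fragment:
  cyclohexane ring core → C:6 H:12
Element totals:
  C: 6
  H: 12
Molecular formula: C6H12.
gcd of subscripts = 6; dividing each by 6:
  C: 6/6 = 1
  H: 12/6 = 2

CH2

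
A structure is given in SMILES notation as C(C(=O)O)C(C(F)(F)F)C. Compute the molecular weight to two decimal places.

Atom tally by fragment:
  HOOCCH2 → C:2 H:3 O:2
  CH(CF3) → C:2 H:1 F:3
  CH3 → C:1 H:3
Element totals:
  C: 5
  H: 7
  F: 3
  O: 2
Molecular formula: C5H7F3O2.
  M = 5(12.011) + 7(1.008) + 3(18.998) + 2(15.999)
    = 60.055 + 7.056 + 56.994 + 31.998 = 156.103

156.10 g/mol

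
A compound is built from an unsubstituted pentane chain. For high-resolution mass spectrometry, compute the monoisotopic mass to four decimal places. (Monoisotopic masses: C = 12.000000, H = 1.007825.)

Atom tally by fragment:
  CH3 → C:1 H:3
  CH2 → C:1 H:2
  CH2 → C:1 H:2
  CH2 → C:1 H:2
  CH3 → C:1 H:3
Element totals:
  C: 5
  H: 12
Molecular formula: C5H12.
  M = 5(12.0) + 12(1.007825)
    = 60.000000 + 12.093900 = 72.093900

72.0939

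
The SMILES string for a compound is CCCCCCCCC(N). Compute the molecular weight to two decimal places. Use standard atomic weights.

143.27 g/mol

Atom tally by fragment:
  CH3 → C:1 H:3
  CH2 → C:1 H:2
  CH2 → C:1 H:2
  CH2 → C:1 H:2
  CH2 → C:1 H:2
  CH2 → C:1 H:2
  CH2 → C:1 H:2
  CH2 → C:1 H:2
  CH2NH2 → C:1 H:4 N:1
Element totals:
  C: 9
  H: 21
  N: 1
Molecular formula: C9H21N.
  M = 9(12.011) + 21(1.008) + 14.007
    = 108.099 + 21.168 + 14.007 = 143.274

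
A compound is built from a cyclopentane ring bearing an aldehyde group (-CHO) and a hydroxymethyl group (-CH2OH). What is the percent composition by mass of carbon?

65.60%

Atom tally by fragment:
  cyclopentane ring core → C:5 H:10
  (− 2 ring H displaced by substituents)
  + CHO → C:1 H:1 O:1
  + CH2OH → C:1 H:3 O:1
Element totals:
  C: 7
  H: 12
  O: 2
Molecular formula: C7H12O2.
Molar mass = 128.171 g/mol.
Mass from C: 7 × 12.011 = 84.077 g/mol.
%C = 84.077 / 128.171 × 100 = 65.60%.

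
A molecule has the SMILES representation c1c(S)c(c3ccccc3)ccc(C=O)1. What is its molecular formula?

Atom tally by fragment:
  benzene ring core → C:6 H:6
  (− 3 ring H displaced by substituents)
  + SH → S:1 H:1
  + C6H5 → C:6 H:5
  + CHO → C:1 H:1 O:1
Element totals:
  C: 13
  H: 10
  O: 1
  S: 1

C13H10OS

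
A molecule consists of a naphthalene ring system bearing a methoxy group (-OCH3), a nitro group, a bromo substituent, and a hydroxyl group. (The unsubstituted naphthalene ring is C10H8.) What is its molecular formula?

Atom tally by fragment:
  naphthalene ring system core → C:10 H:8
  (− 4 ring H displaced by substituents)
  + OCH3 → C:1 H:3 O:1
  + NO2 → N:1 O:2
  + Br → Br:1
  + OH → O:1 H:1
Element totals:
  C: 11
  H: 8
  Br: 1
  N: 1
  O: 4

C11H8BrNO4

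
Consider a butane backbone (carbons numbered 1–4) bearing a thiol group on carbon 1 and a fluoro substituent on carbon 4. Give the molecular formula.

Atom tally by fragment:
  HSCH2 → C:1 H:3 S:1
  CH2 → C:1 H:2
  CH2 → C:1 H:2
  CH2F → C:1 H:2 F:1
Element totals:
  C: 4
  H: 9
  F: 1
  S: 1

C4H9FS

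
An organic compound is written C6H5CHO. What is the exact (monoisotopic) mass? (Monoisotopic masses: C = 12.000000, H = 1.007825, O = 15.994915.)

Atom tally by fragment:
  benzene ring core → C:6 H:6
  (− 1 ring H displaced by substituents)
  + CHO → C:1 H:1 O:1
Element totals:
  C: 7
  H: 6
  O: 1
Molecular formula: C7H6O.
  M = 7(12.0) + 6(1.007825) + 15.994915
    = 84.000000 + 6.046950 + 15.994915 = 106.041865

106.0419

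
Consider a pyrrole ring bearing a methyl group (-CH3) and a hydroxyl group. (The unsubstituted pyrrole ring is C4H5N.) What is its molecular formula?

C5H7NO

Atom tally by fragment:
  pyrrole ring core → C:4 H:5 N:1
  (− 2 ring H displaced by substituents)
  + CH3 → C:1 H:3
  + OH → O:1 H:1
Element totals:
  C: 5
  H: 7
  N: 1
  O: 1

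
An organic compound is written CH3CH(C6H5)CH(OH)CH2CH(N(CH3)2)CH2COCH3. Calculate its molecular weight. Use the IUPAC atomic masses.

Atom tally by fragment:
  CH3 → C:1 H:3
  CH(C6H5) → C:7 H:6
  CH(OH) → C:1 H:2 O:1
  CH2 → C:1 H:2
  CH(N(CH3)2) → C:3 H:7 N:1
  CH2COCH3 → C:3 H:5 O:1
Element totals:
  C: 16
  H: 25
  N: 1
  O: 2
Molecular formula: C16H25NO2.
  M = 16(12.011) + 25(1.008) + 14.007 + 2(15.999)
    = 192.176 + 25.200 + 14.007 + 31.998 = 263.381

263.38 g/mol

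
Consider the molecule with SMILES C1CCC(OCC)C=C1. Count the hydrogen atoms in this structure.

Atom tally by fragment:
  cyclohexene ring core → C:6 H:10
  (− 1 ring H displaced by substituents)
  + OC2H5 → C:2 H:5 O:1
Element totals:
  C: 8
  H: 14
  O: 1

14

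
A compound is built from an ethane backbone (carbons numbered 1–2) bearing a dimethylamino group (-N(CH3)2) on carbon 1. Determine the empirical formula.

Atom tally by fragment:
  (CH3)2NCH2 → C:3 H:8 N:1
  CH3 → C:1 H:3
Element totals:
  C: 4
  H: 11
  N: 1
Molecular formula: C4H11N.
gcd of subscripts (4, 11, 1) = 1, so the empirical formula equals the molecular formula.

C4H11N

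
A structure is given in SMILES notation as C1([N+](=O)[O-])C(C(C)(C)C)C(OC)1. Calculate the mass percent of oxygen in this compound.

Atom tally by fragment:
  cyclopropane ring core → C:3 H:6
  (− 3 ring H displaced by substituents)
  + NO2 → N:1 O:2
  + C(CH3)3 → C:4 H:9
  + OCH3 → C:1 H:3 O:1
Element totals:
  C: 8
  H: 15
  N: 1
  O: 3
Molecular formula: C8H15NO3.
Molar mass = 173.212 g/mol.
Mass from O: 3 × 15.999 = 47.997 g/mol.
%O = 47.997 / 173.212 × 100 = 27.71%.

27.71%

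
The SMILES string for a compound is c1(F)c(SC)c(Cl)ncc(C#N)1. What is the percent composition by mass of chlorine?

17.49%

Atom tally by fragment:
  pyridine ring core → C:5 H:5 N:1
  (− 4 ring H displaced by substituents)
  + F → F:1
  + SCH3 → C:1 H:3 S:1
  + Cl → Cl:1
  + CN → C:1 N:1
Element totals:
  C: 7
  H: 4
  Cl: 1
  F: 1
  N: 2
  S: 1
Molecular formula: C7H4ClFN2S.
Molar mass = 202.631 g/mol.
Mass from Cl: 1 × 35.45 = 35.450 g/mol.
%Cl = 35.450 / 202.631 × 100 = 17.49%.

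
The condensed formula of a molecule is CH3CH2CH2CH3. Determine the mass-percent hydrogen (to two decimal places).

17.34%

Element totals:
  C: 4
  H: 10
Molecular formula: C4H10.
Molar mass = 58.124 g/mol.
Mass from H: 10 × 1.008 = 10.080 g/mol.
%H = 10.080 / 58.124 × 100 = 17.34%.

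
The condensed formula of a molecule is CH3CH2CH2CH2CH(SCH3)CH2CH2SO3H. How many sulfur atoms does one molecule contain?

Atom tally by fragment:
  CH3 → C:1 H:3
  CH2 → C:1 H:2
  CH2 → C:1 H:2
  CH2 → C:1 H:2
  CH(SCH3) → C:2 H:4 S:1
  CH2 → C:1 H:2
  CH2SO3H → C:1 H:3 S:1 O:3
Element totals:
  C: 8
  H: 18
  O: 3
  S: 2

2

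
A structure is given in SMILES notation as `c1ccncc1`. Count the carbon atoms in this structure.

5

Atom tally by fragment:
  pyridine ring core → C:5 H:5 N:1
Element totals:
  C: 5
  H: 5
  N: 1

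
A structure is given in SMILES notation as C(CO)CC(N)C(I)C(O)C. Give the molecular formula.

C7H16INO2

Atom tally by fragment:
  HOCH2CH2 → C:2 H:5 O:1
  CH2 → C:1 H:2
  CH(NH2) → C:1 H:3 N:1
  CH(I) → C:1 H:1 I:1
  CH(OH) → C:1 H:2 O:1
  CH3 → C:1 H:3
Element totals:
  C: 7
  H: 16
  I: 1
  N: 1
  O: 2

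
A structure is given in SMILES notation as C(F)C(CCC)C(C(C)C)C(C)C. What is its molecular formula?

C12H25F

Atom tally by fragment:
  FCH2 → C:1 H:2 F:1
  CH(CH2CH2CH3) → C:4 H:8
  CH(CH(CH3)2) → C:4 H:8
  CH(CH3) → C:2 H:4
  CH3 → C:1 H:3
Element totals:
  C: 12
  H: 25
  F: 1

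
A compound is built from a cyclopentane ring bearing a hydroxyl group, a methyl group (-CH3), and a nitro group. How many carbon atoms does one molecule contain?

Atom tally by fragment:
  cyclopentane ring core → C:5 H:10
  (− 3 ring H displaced by substituents)
  + OH → O:1 H:1
  + CH3 → C:1 H:3
  + NO2 → N:1 O:2
Element totals:
  C: 6
  H: 11
  N: 1
  O: 3

6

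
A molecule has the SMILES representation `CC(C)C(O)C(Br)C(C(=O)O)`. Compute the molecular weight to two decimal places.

225.08 g/mol

Atom tally by fragment:
  CH3 → C:1 H:3
  CH(CH3) → C:2 H:4
  CH(OH) → C:1 H:2 O:1
  CH(Br) → C:1 H:1 Br:1
  CH2COOH → C:2 H:3 O:2
Element totals:
  C: 7
  H: 13
  Br: 1
  O: 3
Molecular formula: C7H13BrO3.
  M = 7(12.011) + 13(1.008) + 79.904 + 3(15.999)
    = 84.077 + 13.104 + 79.904 + 47.997 = 225.082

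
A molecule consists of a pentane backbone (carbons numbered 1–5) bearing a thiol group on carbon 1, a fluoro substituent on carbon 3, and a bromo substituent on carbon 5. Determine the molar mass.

201.10 g/mol

Atom tally by fragment:
  HSCH2 → C:1 H:3 S:1
  CH2 → C:1 H:2
  CH(F) → C:1 H:1 F:1
  CH2 → C:1 H:2
  CH2Br → C:1 H:2 Br:1
Element totals:
  C: 5
  H: 10
  Br: 1
  F: 1
  S: 1
Molecular formula: C5H10BrFS.
  M = 5(12.011) + 10(1.008) + 79.904 + 18.998 + 32.06
    = 60.055 + 10.080 + 79.904 + 18.998 + 32.060 = 201.097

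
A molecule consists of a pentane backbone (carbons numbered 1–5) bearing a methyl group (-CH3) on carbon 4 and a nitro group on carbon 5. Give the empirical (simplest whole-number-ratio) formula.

Atom tally by fragment:
  CH3 → C:1 H:3
  CH2 → C:1 H:2
  CH2 → C:1 H:2
  CH(CH3) → C:2 H:4
  CH2NO2 → C:1 H:2 N:1 O:2
Element totals:
  C: 6
  H: 13
  N: 1
  O: 2
Molecular formula: C6H13NO2.
gcd of subscripts (6, 13, 1, 2) = 1, so the empirical formula equals the molecular formula.

C6H13NO2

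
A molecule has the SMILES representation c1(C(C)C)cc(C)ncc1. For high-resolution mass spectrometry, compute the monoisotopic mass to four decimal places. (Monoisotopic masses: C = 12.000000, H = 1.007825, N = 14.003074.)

135.1048

Atom tally by fragment:
  pyridine ring core → C:5 H:5 N:1
  (− 2 ring H displaced by substituents)
  + CH(CH3)2 → C:3 H:7
  + CH3 → C:1 H:3
Element totals:
  C: 9
  H: 13
  N: 1
Molecular formula: C9H13N.
  M = 9(12.0) + 13(1.007825) + 14.003074
    = 108.000000 + 13.101725 + 14.003074 = 135.104799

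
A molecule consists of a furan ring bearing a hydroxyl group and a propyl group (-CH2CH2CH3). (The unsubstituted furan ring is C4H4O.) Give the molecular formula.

C7H10O2

Atom tally by fragment:
  furan ring core → C:4 H:4 O:1
  (− 2 ring H displaced by substituents)
  + OH → O:1 H:1
  + CH2CH2CH3 → C:3 H:7
Element totals:
  C: 7
  H: 10
  O: 2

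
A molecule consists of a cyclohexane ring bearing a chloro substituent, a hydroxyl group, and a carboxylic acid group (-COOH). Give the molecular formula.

Atom tally by fragment:
  cyclohexane ring core → C:6 H:12
  (− 3 ring H displaced by substituents)
  + Cl → Cl:1
  + OH → O:1 H:1
  + COOH → C:1 H:1 O:2
Element totals:
  C: 7
  H: 11
  Cl: 1
  O: 3

C7H11ClO3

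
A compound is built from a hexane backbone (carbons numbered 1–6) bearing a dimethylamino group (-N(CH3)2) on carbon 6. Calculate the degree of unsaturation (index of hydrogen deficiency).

Atom tally by fragment:
  CH3 → C:1 H:3
  CH2 → C:1 H:2
  CH2 → C:1 H:2
  CH2 → C:1 H:2
  CH2 → C:1 H:2
  CH2N(CH3)2 → C:3 H:8 N:1
Element totals:
  C: 8
  H: 19
  N: 1
Molecular formula: C8H19N.
DoU = (2C + 2 + N − H − X) / 2 = (2·8 + 2 + 1 − 19 − 0) / 2 = 0.

0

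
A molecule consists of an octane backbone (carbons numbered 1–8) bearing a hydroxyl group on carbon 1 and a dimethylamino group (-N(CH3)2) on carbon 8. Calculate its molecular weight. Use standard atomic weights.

Atom tally by fragment:
  HOCH2 → C:1 H:3 O:1
  CH2 → C:1 H:2
  CH2 → C:1 H:2
  CH2 → C:1 H:2
  CH2 → C:1 H:2
  CH2 → C:1 H:2
  CH2 → C:1 H:2
  CH2N(CH3)2 → C:3 H:8 N:1
Element totals:
  C: 10
  H: 23
  N: 1
  O: 1
Molecular formula: C10H23NO.
  M = 10(12.011) + 23(1.008) + 14.007 + 15.999
    = 120.110 + 23.184 + 14.007 + 15.999 = 173.300

173.30 g/mol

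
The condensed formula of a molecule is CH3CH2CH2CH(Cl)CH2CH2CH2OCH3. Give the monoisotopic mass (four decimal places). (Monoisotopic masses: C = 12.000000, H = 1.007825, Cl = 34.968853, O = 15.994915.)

164.0968

Element totals:
  C: 8
  H: 17
  Cl: 1
  O: 1
Molecular formula: C8H17ClO.
  M = 8(12.0) + 17(1.007825) + 34.968853 + 15.994915
    = 96.000000 + 17.133025 + 34.968853 + 15.994915 = 164.096793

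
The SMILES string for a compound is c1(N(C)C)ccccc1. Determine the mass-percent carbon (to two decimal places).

79.29%

Atom tally by fragment:
  benzene ring core → C:6 H:6
  (− 1 ring H displaced by substituents)
  + N(CH3)2 → N:1 C:2 H:6
Element totals:
  C: 8
  H: 11
  N: 1
Molecular formula: C8H11N.
Molar mass = 121.183 g/mol.
Mass from C: 8 × 12.011 = 96.088 g/mol.
%C = 96.088 / 121.183 × 100 = 79.29%.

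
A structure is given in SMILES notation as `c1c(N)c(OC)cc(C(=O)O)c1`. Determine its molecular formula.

C8H9NO3

Atom tally by fragment:
  benzene ring core → C:6 H:6
  (− 3 ring H displaced by substituents)
  + NH2 → N:1 H:2
  + OCH3 → C:1 H:3 O:1
  + COOH → C:1 H:1 O:2
Element totals:
  C: 8
  H: 9
  N: 1
  O: 3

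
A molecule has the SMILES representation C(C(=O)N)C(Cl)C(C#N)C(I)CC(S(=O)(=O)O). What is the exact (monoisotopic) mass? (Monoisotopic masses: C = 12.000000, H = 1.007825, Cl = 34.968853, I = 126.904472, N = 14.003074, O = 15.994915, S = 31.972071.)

393.9251

Atom tally by fragment:
  H2NOCCH2 → C:2 H:4 O:1 N:1
  CH(Cl) → C:1 H:1 Cl:1
  CH(CN) → C:2 H:1 N:1
  CH(I) → C:1 H:1 I:1
  CH2 → C:1 H:2
  CH2SO3H → C:1 H:3 S:1 O:3
Element totals:
  C: 8
  H: 12
  Cl: 1
  I: 1
  N: 2
  O: 4
  S: 1
Molecular formula: C8H12ClIN2O4S.
  M = 8(12.0) + 12(1.007825) + 34.968853 + 126.904472 + 2(14.003074) + 4(15.994915) + 31.972071
    = 96.000000 + 12.093900 + 34.968853 + 126.904472 + 28.006148 + 63.979660 + 31.972071 = 393.925104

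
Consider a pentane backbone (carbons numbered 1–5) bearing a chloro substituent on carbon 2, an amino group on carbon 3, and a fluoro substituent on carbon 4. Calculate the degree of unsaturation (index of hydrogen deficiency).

Atom tally by fragment:
  CH3 → C:1 H:3
  CH(Cl) → C:1 H:1 Cl:1
  CH(NH2) → C:1 H:3 N:1
  CH(F) → C:1 H:1 F:1
  CH3 → C:1 H:3
Element totals:
  C: 5
  H: 11
  Cl: 1
  F: 1
  N: 1
Molecular formula: C5H11ClFN.
DoU = (2C + 2 + N − H − X) / 2 = (2·5 + 2 + 1 − 11 − 2) / 2 = 0.

0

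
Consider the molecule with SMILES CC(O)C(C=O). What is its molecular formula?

C4H8O2

Atom tally by fragment:
  CH3 → C:1 H:3
  CH(OH) → C:1 H:2 O:1
  CH2CHO → C:2 H:3 O:1
Element totals:
  C: 4
  H: 8
  O: 2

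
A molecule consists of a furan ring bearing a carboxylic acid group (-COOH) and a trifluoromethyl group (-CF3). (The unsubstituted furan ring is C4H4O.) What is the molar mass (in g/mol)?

Atom tally by fragment:
  furan ring core → C:4 H:4 O:1
  (− 2 ring H displaced by substituents)
  + COOH → C:1 H:1 O:2
  + CF3 → C:1 F:3
Element totals:
  C: 6
  H: 3
  F: 3
  O: 3
Molecular formula: C6H3F3O3.
  M = 6(12.011) + 3(1.008) + 3(18.998) + 3(15.999)
    = 72.066 + 3.024 + 56.994 + 47.997 = 180.081

180.08 g/mol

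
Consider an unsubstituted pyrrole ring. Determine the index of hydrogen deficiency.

Atom tally by fragment:
  pyrrole ring core → C:4 H:5 N:1
Element totals:
  C: 4
  H: 5
  N: 1
Molecular formula: C4H5N.
DoU = (2C + 2 + N − H − X) / 2 = (2·4 + 2 + 1 − 5 − 0) / 2 = 3.

3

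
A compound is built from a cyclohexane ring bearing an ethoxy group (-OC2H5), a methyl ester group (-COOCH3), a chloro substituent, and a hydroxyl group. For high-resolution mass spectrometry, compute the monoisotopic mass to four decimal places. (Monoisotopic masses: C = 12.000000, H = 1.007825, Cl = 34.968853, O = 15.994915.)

236.0815

Atom tally by fragment:
  cyclohexane ring core → C:6 H:12
  (− 4 ring H displaced by substituents)
  + OC2H5 → C:2 H:5 O:1
  + COOCH3 → C:2 H:3 O:2
  + Cl → Cl:1
  + OH → O:1 H:1
Element totals:
  C: 10
  H: 17
  Cl: 1
  O: 4
Molecular formula: C10H17ClO4.
  M = 10(12.0) + 17(1.007825) + 34.968853 + 4(15.994915)
    = 120.000000 + 17.133025 + 34.968853 + 63.979660 = 236.081538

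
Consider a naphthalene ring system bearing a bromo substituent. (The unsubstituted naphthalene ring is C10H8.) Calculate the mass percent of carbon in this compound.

Atom tally by fragment:
  naphthalene ring system core → C:10 H:8
  (− 1 ring H displaced by substituents)
  + Br → Br:1
Element totals:
  C: 10
  H: 7
  Br: 1
Molecular formula: C10H7Br.
Molar mass = 207.070 g/mol.
Mass from C: 10 × 12.011 = 120.110 g/mol.
%C = 120.110 / 207.070 × 100 = 58.00%.

58.00%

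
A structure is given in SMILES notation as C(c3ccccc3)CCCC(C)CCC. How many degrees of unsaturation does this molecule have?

4

Atom tally by fragment:
  C6H5CH2 → C:7 H:7
  CH2 → C:1 H:2
  CH2 → C:1 H:2
  CH2 → C:1 H:2
  CH(CH3) → C:2 H:4
  CH2 → C:1 H:2
  CH2 → C:1 H:2
  CH3 → C:1 H:3
Element totals:
  C: 15
  H: 24
Molecular formula: C15H24.
DoU = (2C + 2 + N − H − X) / 2 = (2·15 + 2 + 0 − 24 − 0) / 2 = 4.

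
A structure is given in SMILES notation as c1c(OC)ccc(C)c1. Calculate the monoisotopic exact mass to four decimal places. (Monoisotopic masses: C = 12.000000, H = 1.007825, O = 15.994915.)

Atom tally by fragment:
  benzene ring core → C:6 H:6
  (− 2 ring H displaced by substituents)
  + OCH3 → C:1 H:3 O:1
  + CH3 → C:1 H:3
Element totals:
  C: 8
  H: 10
  O: 1
Molecular formula: C8H10O.
  M = 8(12.0) + 10(1.007825) + 15.994915
    = 96.000000 + 10.078250 + 15.994915 = 122.073165

122.0732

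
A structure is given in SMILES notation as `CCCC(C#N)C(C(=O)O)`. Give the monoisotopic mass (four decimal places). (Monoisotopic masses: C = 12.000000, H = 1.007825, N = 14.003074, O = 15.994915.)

Atom tally by fragment:
  CH3 → C:1 H:3
  CH2 → C:1 H:2
  CH2 → C:1 H:2
  CH(CN) → C:2 H:1 N:1
  CH2COOH → C:2 H:3 O:2
Element totals:
  C: 7
  H: 11
  N: 1
  O: 2
Molecular formula: C7H11NO2.
  M = 7(12.0) + 11(1.007825) + 14.003074 + 2(15.994915)
    = 84.000000 + 11.086075 + 14.003074 + 31.989830 = 141.078979

141.0790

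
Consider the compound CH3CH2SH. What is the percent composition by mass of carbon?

Atom tally by fragment:
  CH3 → C:1 H:3
  CH2SH → C:1 H:3 S:1
Element totals:
  C: 2
  H: 6
  S: 1
Molecular formula: C2H6S.
Molar mass = 62.130 g/mol.
Mass from C: 2 × 12.011 = 24.022 g/mol.
%C = 24.022 / 62.130 × 100 = 38.66%.

38.66%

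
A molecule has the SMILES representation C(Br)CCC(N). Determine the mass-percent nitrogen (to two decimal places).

9.21%

Atom tally by fragment:
  BrCH2 → C:1 H:2 Br:1
  CH2 → C:1 H:2
  CH2 → C:1 H:2
  CH2NH2 → C:1 H:4 N:1
Element totals:
  C: 4
  H: 10
  Br: 1
  N: 1
Molecular formula: C4H10BrN.
Molar mass = 152.035 g/mol.
Mass from N: 1 × 14.007 = 14.007 g/mol.
%N = 14.007 / 152.035 × 100 = 9.21%.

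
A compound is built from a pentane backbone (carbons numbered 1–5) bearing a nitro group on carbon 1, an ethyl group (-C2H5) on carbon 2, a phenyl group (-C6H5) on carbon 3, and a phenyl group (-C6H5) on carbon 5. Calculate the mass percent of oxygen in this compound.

10.76%

Atom tally by fragment:
  O2NCH2 → C:1 H:2 N:1 O:2
  CH(C2H5) → C:3 H:6
  CH(C6H5) → C:7 H:6
  CH2 → C:1 H:2
  CH2C6H5 → C:7 H:7
Element totals:
  C: 19
  H: 23
  N: 1
  O: 2
Molecular formula: C19H23NO2.
Molar mass = 297.398 g/mol.
Mass from O: 2 × 15.999 = 31.998 g/mol.
%O = 31.998 / 297.398 × 100 = 10.76%.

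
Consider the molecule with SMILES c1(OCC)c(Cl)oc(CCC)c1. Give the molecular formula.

Atom tally by fragment:
  furan ring core → C:4 H:4 O:1
  (− 3 ring H displaced by substituents)
  + OC2H5 → C:2 H:5 O:1
  + Cl → Cl:1
  + CH2CH2CH3 → C:3 H:7
Element totals:
  C: 9
  H: 13
  Cl: 1
  O: 2

C9H13ClO2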